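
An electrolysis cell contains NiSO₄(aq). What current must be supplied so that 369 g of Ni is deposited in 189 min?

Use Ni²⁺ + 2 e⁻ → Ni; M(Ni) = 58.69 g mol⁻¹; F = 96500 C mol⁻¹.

107 A

n(Ni) = 369 / 58.69 = 6.287 mol.
n(e⁻) = 2 × 6.287 = 12.57 mol.
Q = n(e⁻)·F = 12.57 × 96500 = 1213000 C.
I = Q/t = 1213000 / 11340 s = 107 A.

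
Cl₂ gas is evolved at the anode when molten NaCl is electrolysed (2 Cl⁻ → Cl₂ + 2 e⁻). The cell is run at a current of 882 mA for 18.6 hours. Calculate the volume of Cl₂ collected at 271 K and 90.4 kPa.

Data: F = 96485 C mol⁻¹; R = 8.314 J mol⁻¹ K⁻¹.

7.63 L

Q = I·t = 0.8820 A × 66960 s = 59060 C.
n(e⁻) = Q/F = 59060 / 96485 = 0.6121 mol.
2 electrons are transferred per Cl₂ molecule, so n(Cl₂) = 0.6121 / 2 = 0.3061 mol.
V = nRT/P = (0.3061 × 8.314 × 271) / (90.4 × 10³ Pa) = 0.00763 m³ = 7.63 L.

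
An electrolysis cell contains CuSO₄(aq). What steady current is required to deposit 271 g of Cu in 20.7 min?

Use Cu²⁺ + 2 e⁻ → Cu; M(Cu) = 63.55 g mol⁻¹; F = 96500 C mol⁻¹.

n(Cu) = 271 / 63.55 = 4.264 mol.
n(e⁻) = 2 × 4.264 = 8.529 mol.
Q = n(e⁻)·F = 8.529 × 96500 = 823000 C.
I = Q/t = 823000 / 1242.0 s = 663 A.

663 A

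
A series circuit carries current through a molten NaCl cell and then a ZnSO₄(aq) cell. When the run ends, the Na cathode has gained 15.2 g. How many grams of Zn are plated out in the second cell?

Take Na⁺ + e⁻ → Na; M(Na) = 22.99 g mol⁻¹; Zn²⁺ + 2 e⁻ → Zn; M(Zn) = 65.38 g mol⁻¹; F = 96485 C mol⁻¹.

n(Na) = 15.2 / 22.99 = 0.6612 mol.
Since Na⁺ + e⁻ → Na, n(e⁻) passed = 1 × 0.6612 = 0.6612 mol.
Cells in series carry the same charge, so the same 0.6612 mol of electrons passes through cell 2.
Zn²⁺ + 2 e⁻ → Zn, so n(Zn) = 0.6612 / 2 = 0.3306 mol.
m(Zn) = 0.3306 × 65.38 = 21.6 g.

21.6 g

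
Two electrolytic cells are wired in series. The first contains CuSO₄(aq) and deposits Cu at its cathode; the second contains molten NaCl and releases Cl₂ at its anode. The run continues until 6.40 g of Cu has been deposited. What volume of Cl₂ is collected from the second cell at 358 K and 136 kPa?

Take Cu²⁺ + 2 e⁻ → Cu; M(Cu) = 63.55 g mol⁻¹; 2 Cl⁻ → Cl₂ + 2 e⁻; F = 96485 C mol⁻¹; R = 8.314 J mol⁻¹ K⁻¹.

2.20 L

n(Cu) = 6.40 / 63.55 = 0.1007 mol, so n(e⁻) = 2 × 0.1007 = 0.2014 mol.
The cells are in series, so the same 0.2014 mol of electrons passes through the second cell.
2 Cl⁻ → Cl₂ + 2 e⁻ — 2 mol e⁻ per mol Cl₂, so n(Cl₂) = 0.2014/2 = 0.1007 mol.
V = nRT/P = (0.1007 × 8.314 × 358) / (136 × 10³) = 0.00220 m³ = 2.20 L.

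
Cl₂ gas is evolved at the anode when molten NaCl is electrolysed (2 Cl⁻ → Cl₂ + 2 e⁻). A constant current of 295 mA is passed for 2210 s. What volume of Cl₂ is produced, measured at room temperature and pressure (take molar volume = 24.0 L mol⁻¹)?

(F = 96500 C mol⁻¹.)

0.0811 L

Q = I·t = 0.2950 A × 2210.0 s = 651.9 C.
n(e⁻) = Q/F = 651.9 / 96500 = 0.006756 mol.
2 electrons are transferred per Cl₂ molecule, so n(Cl₂) = 0.006756 / 2 = 0.003378 mol.
V = n × V_m = 0.003378 × 24.0 = 0.0811 L.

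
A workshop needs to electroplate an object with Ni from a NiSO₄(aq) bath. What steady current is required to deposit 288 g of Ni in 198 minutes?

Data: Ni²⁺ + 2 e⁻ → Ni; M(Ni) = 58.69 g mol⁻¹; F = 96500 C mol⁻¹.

n(Ni) = 288 / 58.69 = 4.907 mol.
n(e⁻) = 2 × 4.907 = 9.814 mol.
Q = n(e⁻)·F = 9.814 × 96500 = 947100 C.
I = Q/t = 947100 / 11880 s = 79.7 A.

79.7 A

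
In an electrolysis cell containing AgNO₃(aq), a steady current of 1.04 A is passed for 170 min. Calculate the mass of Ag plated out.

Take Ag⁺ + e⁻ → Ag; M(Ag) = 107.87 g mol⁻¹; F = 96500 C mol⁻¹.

11.9 g

Q = I·t = 1.040 A × 10200 s = 10610 C.
n(e⁻) = Q/F = 10610 / 96500 = 0.1099 mol.
Ag⁺ + e⁻ → Ag, so n(Ag) = n(e⁻)/1 = 0.1099 mol.
m = n·M = 0.1099 × 107.87 = 11.9 g.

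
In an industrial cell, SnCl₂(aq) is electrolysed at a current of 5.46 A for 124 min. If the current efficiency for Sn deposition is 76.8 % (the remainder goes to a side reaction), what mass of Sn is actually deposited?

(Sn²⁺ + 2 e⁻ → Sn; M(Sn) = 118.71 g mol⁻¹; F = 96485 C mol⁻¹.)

Q = I·t = 5.460 × 7440.0 = 40620 C.
n(e⁻) = 40620/96485 = 0.4210 mol; theoretically n(Sn) = 0.4210/2 = 0.2105 mol, m_theo = 24.99 g.
At 76.8 % efficiency, m_actual = 0.768 × 24.99 = 19.2 g.

19.2 g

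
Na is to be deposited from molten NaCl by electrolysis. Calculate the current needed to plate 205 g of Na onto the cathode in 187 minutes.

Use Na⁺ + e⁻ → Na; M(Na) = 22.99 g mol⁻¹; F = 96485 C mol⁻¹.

n(Na) = 205 / 22.99 = 8.917 mol.
n(e⁻) = 1 × 8.917 = 8.917 mol.
Q = n(e⁻)·F = 8.917 × 96485 = 860300 C.
I = Q/t = 860300 / 11220 s = 76.7 A.

76.7 A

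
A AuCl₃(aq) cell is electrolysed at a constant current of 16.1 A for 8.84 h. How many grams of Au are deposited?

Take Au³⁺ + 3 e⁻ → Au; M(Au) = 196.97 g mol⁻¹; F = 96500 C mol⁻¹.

349 g

Q = I·t = 16.10 A × 31824 s = 512400 C.
n(e⁻) = Q/F = 512400 / 96500 = 5.309 mol.
Au³⁺ + 3 e⁻ → Au, so n(Au) = n(e⁻)/3 = 1.770 mol.
m = n·M = 1.770 × 196.97 = 349 g.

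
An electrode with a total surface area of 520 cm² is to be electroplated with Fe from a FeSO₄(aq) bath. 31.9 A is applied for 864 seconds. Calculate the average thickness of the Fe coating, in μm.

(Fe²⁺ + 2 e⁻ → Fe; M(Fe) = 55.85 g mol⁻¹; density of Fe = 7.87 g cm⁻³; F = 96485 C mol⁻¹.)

19.5 μm

Q = I·t = 31.90 × 864.00 = 27560 C; n(e⁻) = 0.2857 mol.
n(Fe) = n(e⁻)/2 = 0.1428 mol, so m = 0.1428 × 55.85 = 7.977 g.
Volume = m/ρ = 7.977 / 7.87 = 1.014 cm³.
Thickness = V/A = 1.014 / 520 = 0.00195 cm = 19.5 μm.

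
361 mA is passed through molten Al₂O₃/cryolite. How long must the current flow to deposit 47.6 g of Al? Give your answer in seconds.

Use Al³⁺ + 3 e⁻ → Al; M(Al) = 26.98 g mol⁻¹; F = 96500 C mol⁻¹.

n(Al) = m/M = 47.6 / 26.98 = 1.764 mol.
Each Al atom requires 3 electrons, so n(e⁻) = 3 × 1.764 = 5.293 mol.
Q = n(e⁻)·F = 5.293 × 96500 = 510800 C.
t = Q/I = 510800 / 0.3610 A = 1415000 s.

1.41 × 10⁶ s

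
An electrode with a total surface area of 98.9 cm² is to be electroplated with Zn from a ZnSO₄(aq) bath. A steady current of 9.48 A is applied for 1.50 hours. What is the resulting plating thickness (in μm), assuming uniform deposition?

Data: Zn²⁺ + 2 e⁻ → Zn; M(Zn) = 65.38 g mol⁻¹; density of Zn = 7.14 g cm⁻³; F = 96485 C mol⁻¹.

Q = I·t = 9.480 × 5400.0 = 51190 C; n(e⁻) = 0.5306 mol.
n(Zn) = n(e⁻)/2 = 0.2653 mol, so m = 0.2653 × 65.38 = 17.34 g.
Volume = m/ρ = 17.34 / 7.14 = 2.429 cm³.
Thickness = V/A = 2.429 / 98.9 = 0.0246 cm = 246 μm.

246 μm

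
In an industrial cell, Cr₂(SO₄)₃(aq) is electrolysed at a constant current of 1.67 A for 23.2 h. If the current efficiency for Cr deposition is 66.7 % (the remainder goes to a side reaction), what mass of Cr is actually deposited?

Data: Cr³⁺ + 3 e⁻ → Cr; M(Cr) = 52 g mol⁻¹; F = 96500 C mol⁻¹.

Q = I·t = 1.670 × 83520 = 139500 C.
n(e⁻) = 139500/96500 = 1.445 mol; theoretically n(Cr) = 1.445/3 = 0.4818 mol, m_theo = 25.05 g.
At 66.7 % efficiency, m_actual = 0.667 × 25.05 = 16.7 g.

16.7 g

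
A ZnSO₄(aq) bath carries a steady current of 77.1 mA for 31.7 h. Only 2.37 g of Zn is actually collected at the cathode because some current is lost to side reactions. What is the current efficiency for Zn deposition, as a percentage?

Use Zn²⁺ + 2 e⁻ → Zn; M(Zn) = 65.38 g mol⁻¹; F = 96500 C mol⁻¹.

Q = I·t = 0.07710 × 114120 = 8799 C; n(e⁻) = 8799/96500 = 0.09118 mol.
Theoretical n(Zn) = n(e⁻)/2 = 0.04559 mol, i.e. m_theo = 0.04559 × 65.38 = 2.981 g.
Efficiency = m_actual / m_theo = 2.37 / 2.981 = 79.5 %.

79.5 %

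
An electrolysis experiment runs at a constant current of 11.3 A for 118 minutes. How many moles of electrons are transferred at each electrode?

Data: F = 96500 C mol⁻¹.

0.829 mol

Q = I·t = 11.30 A × 7080.0 s = 80000 C.
n(e⁻) = Q/F = 80000 / 96500 = 0.829 mol.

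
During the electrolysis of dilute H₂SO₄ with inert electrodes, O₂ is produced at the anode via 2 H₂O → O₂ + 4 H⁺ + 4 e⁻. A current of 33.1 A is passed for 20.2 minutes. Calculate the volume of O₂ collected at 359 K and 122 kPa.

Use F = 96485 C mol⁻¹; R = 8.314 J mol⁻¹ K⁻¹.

Q = I·t = 33.10 A × 1212.0 s = 40120 C.
n(e⁻) = Q/F = 40120 / 96485 = 0.4158 mol.
4 electrons are transferred per O₂ molecule, so n(O₂) = 0.4158 / 4 = 0.1039 mol.
V = nRT/P = (0.1039 × 8.314 × 359) / (122 × 10³ Pa) = 0.00254 m³ = 2.54 L.

2.54 L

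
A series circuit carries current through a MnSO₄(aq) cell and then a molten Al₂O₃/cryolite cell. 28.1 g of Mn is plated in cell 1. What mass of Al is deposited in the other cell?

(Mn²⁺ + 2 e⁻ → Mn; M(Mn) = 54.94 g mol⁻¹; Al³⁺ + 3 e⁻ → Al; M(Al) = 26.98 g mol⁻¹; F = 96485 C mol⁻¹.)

n(Mn) = 28.1 / 54.94 = 0.5115 mol.
Since Mn²⁺ + 2 e⁻ → Mn, n(e⁻) passed = 2 × 0.5115 = 1.023 mol.
Cells in series carry the same charge, so the same 1.023 mol of electrons passes through cell 2.
Al³⁺ + 3 e⁻ → Al, so n(Al) = 1.023 / 3 = 0.3410 mol.
m(Al) = 0.3410 × 26.98 = 9.20 g.

9.20 g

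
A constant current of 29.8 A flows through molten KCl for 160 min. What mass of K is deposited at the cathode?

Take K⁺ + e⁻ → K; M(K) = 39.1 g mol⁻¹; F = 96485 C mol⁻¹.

Q = I·t = 29.80 A × 9600.0 s = 286100 C.
n(e⁻) = Q/F = 286100 / 96485 = 2.965 mol.
K⁺ + e⁻ → K, so n(K) = n(e⁻)/1 = 2.965 mol.
m = n·M = 2.965 × 39.1 = 116 g.

116 g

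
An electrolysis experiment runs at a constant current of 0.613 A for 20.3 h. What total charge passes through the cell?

Q = I·t = 0.6130 A × 73080 s = 44800 C.

44800 C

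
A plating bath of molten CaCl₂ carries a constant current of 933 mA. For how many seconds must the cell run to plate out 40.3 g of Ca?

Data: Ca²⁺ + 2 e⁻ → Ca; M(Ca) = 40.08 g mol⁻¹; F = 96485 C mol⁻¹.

n(Ca) = m/M = 40.3 / 40.08 = 1.005 mol.
Each Ca atom requires 2 electrons, so n(e⁻) = 2 × 1.005 = 2.011 mol.
Q = n(e⁻)·F = 2.011 × 96485 = 194000 C.
t = Q/I = 194000 / 0.9330 A = 208000 s.

2.08 × 10⁵ s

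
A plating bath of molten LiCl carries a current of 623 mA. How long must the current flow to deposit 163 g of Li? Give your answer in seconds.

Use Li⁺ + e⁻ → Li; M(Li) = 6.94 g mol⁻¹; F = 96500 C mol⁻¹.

n(Li) = m/M = 163 / 6.94 = 23.49 mol.
Each Li atom requires 1 electron, so n(e⁻) = 1 × 23.49 = 23.49 mol.
Q = n(e⁻)·F = 23.49 × 96500 = 2266000 C.
t = Q/I = 2266000 / 0.6230 A = 3638000 s.

3.64 × 10⁶ s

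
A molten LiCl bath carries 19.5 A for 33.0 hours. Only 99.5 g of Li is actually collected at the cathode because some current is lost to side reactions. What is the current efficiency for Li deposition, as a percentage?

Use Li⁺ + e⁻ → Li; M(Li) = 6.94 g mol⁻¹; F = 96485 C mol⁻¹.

Q = I·t = 19.50 × 118800 = 2317000 C; n(e⁻) = 2317000/96485 = 24.01 mol.
Theoretical n(Li) = n(e⁻)/1 = 24.01 mol, i.e. m_theo = 24.01 × 6.94 = 166.6 g.
Efficiency = m_actual / m_theo = 99.5 / 166.6 = 59.7 %.

59.7 %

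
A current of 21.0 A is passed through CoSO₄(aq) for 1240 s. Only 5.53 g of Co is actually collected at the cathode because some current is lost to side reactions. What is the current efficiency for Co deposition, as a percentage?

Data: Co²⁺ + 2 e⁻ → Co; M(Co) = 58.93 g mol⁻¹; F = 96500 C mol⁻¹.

Q = I·t = 21.00 × 1240.0 = 26040 C; n(e⁻) = 26040/96500 = 0.2698 mol.
Theoretical n(Co) = n(e⁻)/2 = 0.1349 mol, i.e. m_theo = 0.1349 × 58.93 = 7.951 g.
Efficiency = m_actual / m_theo = 5.53 / 7.951 = 69.6 %.

69.6 %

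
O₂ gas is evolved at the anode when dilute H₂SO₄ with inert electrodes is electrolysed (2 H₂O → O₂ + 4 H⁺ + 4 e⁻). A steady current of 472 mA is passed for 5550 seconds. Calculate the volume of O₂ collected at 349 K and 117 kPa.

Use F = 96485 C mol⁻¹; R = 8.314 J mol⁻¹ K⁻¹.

Q = I·t = 0.4720 A × 5550.0 s = 2620 C.
n(e⁻) = Q/F = 2620 / 96485 = 0.02715 mol.
4 electrons are transferred per O₂ molecule, so n(O₂) = 0.02715 / 4 = 0.006788 mol.
V = nRT/P = (0.006788 × 8.314 × 349) / (117 × 10³ Pa) = 1.68 × 10⁻⁴ m³ = 0.168 L.

0.168 L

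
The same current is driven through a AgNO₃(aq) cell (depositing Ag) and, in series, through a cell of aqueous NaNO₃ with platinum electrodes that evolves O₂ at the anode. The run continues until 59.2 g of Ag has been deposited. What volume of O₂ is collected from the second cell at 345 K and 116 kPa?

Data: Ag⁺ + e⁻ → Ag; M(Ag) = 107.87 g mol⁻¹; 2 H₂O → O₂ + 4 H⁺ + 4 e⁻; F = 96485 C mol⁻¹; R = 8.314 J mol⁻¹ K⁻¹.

3.39 L

n(Ag) = 59.2 / 107.87 = 0.5488 mol, so n(e⁻) = 1 × 0.5488 = 0.5488 mol.
The cells are in series, so the same 0.5488 mol of electrons passes through the second cell.
2 H₂O → O₂ + 4 H⁺ + 4 e⁻ — 4 mol e⁻ per mol O₂, so n(O₂) = 0.5488/4 = 0.1372 mol.
V = nRT/P = (0.1372 × 8.314 × 345) / (116 × 10³) = 0.00339 m³ = 3.39 L.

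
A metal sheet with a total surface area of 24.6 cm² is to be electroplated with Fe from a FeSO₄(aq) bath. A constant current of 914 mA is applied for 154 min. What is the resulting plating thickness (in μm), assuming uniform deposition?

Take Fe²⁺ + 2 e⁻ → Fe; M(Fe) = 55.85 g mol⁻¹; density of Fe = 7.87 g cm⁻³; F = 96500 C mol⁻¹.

126 μm

Q = I·t = 0.9140 × 9240.0 = 8445 C; n(e⁻) = 0.08752 mol.
n(Fe) = n(e⁻)/2 = 0.04376 mol, so m = 0.04376 × 55.85 = 2.444 g.
Volume = m/ρ = 2.444 / 7.87 = 0.3105 cm³.
Thickness = V/A = 0.3105 / 24.6 = 0.0126 cm = 126 μm.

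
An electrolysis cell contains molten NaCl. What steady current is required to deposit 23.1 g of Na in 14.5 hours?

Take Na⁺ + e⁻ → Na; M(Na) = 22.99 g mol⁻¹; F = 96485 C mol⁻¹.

n(Na) = 23.1 / 22.99 = 1.005 mol.
n(e⁻) = 1 × 1.005 = 1.005 mol.
Q = n(e⁻)·F = 1.005 × 96485 = 96950 C.
I = Q/t = 96950 / 52200 s = 1.86 A.

1.86 A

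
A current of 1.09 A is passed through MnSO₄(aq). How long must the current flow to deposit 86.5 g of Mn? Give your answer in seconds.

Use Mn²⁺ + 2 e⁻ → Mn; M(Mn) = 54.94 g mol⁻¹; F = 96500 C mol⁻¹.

2.79 × 10⁵ s

n(Mn) = m/M = 86.5 / 54.94 = 1.574 mol.
Each Mn atom requires 2 electrons, so n(e⁻) = 2 × 1.574 = 3.149 mol.
Q = n(e⁻)·F = 3.149 × 96500 = 303900 C.
t = Q/I = 303900 / 1.090 A = 278800 s.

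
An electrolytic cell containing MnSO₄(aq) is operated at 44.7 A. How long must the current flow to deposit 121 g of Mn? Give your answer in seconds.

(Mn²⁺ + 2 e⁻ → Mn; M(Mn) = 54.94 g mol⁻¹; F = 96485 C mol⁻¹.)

9510 s

n(Mn) = m/M = 121 / 54.94 = 2.202 mol.
Each Mn atom requires 2 electrons, so n(e⁻) = 2 × 2.202 = 4.405 mol.
Q = n(e⁻)·F = 4.405 × 96485 = 425000 C.
t = Q/I = 425000 / 44.70 A = 9508 s.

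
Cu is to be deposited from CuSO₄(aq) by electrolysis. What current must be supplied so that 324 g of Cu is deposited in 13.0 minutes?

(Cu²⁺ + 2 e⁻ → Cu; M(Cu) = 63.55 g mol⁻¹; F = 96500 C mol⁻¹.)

1260 A

n(Cu) = 324 / 63.55 = 5.098 mol.
n(e⁻) = 2 × 5.098 = 10.20 mol.
Q = n(e⁻)·F = 10.20 × 96500 = 984000 C.
I = Q/t = 984000 / 780.00 s = 1260 A.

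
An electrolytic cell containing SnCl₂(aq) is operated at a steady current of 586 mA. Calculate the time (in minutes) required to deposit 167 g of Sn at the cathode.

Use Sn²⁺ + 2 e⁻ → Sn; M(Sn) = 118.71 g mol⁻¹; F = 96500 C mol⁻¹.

7720 min

n(Sn) = m/M = 167 / 118.71 = 1.407 mol.
Each Sn atom requires 2 electrons, so n(e⁻) = 2 × 1.407 = 2.814 mol.
Q = n(e⁻)·F = 2.814 × 96500 = 271500 C.
t = Q/I = 271500 / 0.5860 A = 463300 s = 7720 min.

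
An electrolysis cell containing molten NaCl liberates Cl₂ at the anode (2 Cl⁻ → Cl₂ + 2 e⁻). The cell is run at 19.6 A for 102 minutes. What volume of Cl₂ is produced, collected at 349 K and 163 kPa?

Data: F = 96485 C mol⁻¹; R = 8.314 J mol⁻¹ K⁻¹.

11.1 L

Q = I·t = 19.60 A × 6120.0 s = 120000 C.
n(e⁻) = Q/F = 120000 / 96485 = 1.243 mol.
2 electrons are transferred per Cl₂ molecule, so n(Cl₂) = 1.243 / 2 = 0.6216 mol.
V = nRT/P = (0.6216 × 8.314 × 349) / (163 × 10³ Pa) = 0.0111 m³ = 11.1 L.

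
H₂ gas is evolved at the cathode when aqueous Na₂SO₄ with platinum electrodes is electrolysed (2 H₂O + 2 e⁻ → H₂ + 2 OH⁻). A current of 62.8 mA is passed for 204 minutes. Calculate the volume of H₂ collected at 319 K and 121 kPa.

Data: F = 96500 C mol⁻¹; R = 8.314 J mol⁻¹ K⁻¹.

Q = I·t = 0.06280 A × 12240 s = 768.7 C.
n(e⁻) = Q/F = 768.7 / 96500 = 0.007966 mol.
2 electrons are transferred per H₂ molecule, so n(H₂) = 0.007966 / 2 = 0.003983 mol.
V = nRT/P = (0.003983 × 8.314 × 319) / (121 × 10³ Pa) = 8.73 × 10⁻⁵ m³ = 0.0873 L.

0.0873 L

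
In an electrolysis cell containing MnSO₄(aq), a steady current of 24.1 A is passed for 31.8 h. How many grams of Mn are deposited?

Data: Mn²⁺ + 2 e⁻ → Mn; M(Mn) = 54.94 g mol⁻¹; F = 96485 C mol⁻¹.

785 g

Q = I·t = 24.10 A × 114480 s = 2759000 C.
n(e⁻) = Q/F = 2759000 / 96485 = 28.59 mol.
Mn²⁺ + 2 e⁻ → Mn, so n(Mn) = n(e⁻)/2 = 14.30 mol.
m = n·M = 14.30 × 54.94 = 785 g.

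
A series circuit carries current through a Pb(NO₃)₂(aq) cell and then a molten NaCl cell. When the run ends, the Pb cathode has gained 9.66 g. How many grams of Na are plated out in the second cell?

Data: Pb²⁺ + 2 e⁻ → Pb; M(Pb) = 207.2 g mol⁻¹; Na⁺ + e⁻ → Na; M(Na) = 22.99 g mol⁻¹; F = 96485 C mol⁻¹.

n(Pb) = 9.66 / 207.2 = 0.04662 mol.
Since Pb²⁺ + 2 e⁻ → Pb, n(e⁻) passed = 2 × 0.04662 = 0.09324 mol.
Cells in series carry the same charge, so the same 0.09324 mol of electrons passes through cell 2.
Na⁺ + e⁻ → Na, so n(Na) = 0.09324 / 1 = 0.09324 mol.
m(Na) = 0.09324 × 22.99 = 2.14 g.

2.14 g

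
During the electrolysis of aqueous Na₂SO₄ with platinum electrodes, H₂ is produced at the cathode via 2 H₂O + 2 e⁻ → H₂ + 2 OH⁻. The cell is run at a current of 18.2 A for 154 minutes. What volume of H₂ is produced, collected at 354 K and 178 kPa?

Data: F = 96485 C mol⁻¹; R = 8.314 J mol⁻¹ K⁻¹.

14.4 L

Q = I·t = 18.20 A × 9240.0 s = 168200 C.
n(e⁻) = Q/F = 168200 / 96485 = 1.743 mol.
2 electrons are transferred per H₂ molecule, so n(H₂) = 1.743 / 2 = 0.8715 mol.
V = nRT/P = (0.8715 × 8.314 × 354) / (178 × 10³ Pa) = 0.0144 m³ = 14.4 L.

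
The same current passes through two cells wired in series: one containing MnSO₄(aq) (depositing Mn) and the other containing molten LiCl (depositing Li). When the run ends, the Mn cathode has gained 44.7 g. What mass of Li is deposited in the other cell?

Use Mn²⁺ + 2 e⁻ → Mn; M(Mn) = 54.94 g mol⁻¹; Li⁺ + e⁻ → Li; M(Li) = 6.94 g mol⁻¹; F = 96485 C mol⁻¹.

11.3 g

n(Mn) = 44.7 / 54.94 = 0.8136 mol.
Since Mn²⁺ + 2 e⁻ → Mn, n(e⁻) passed = 2 × 0.8136 = 1.627 mol.
Cells in series carry the same charge, so the same 1.627 mol of electrons passes through cell 2.
Li⁺ + e⁻ → Li, so n(Li) = 1.627 / 1 = 1.627 mol.
m(Li) = 1.627 × 6.94 = 11.3 g.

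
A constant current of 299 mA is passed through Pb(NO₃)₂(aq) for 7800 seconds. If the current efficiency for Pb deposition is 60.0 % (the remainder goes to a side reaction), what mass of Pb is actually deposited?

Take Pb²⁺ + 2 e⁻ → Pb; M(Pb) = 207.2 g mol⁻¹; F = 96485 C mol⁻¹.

Q = I·t = 0.2990 × 7800.0 = 2332 C.
n(e⁻) = 2332/96485 = 0.02417 mol; theoretically n(Pb) = 0.02417/2 = 0.01209 mol, m_theo = 2.504 g.
At 60.0 % efficiency, m_actual = 0.600 × 2.504 = 1.50 g.

1.50 g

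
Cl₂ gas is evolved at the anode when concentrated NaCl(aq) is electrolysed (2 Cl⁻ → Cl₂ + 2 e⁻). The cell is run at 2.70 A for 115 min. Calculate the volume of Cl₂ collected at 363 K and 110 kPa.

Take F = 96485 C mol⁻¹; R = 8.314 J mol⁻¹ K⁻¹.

Q = I·t = 2.700 A × 6900.0 s = 18630 C.
n(e⁻) = Q/F = 18630 / 96485 = 0.1931 mol.
2 electrons are transferred per Cl₂ molecule, so n(Cl₂) = 0.1931 / 2 = 0.09654 mol.
V = nRT/P = (0.09654 × 8.314 × 363) / (110 × 10³ Pa) = 0.00265 m³ = 2.65 L.

2.65 L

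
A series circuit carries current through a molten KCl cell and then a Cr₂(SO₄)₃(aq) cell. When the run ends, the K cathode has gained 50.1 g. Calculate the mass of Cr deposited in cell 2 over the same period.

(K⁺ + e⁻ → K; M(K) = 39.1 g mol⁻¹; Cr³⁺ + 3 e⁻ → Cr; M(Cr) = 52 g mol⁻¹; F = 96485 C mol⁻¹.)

n(K) = 50.1 / 39.1 = 1.281 mol.
Since K⁺ + e⁻ → K, n(e⁻) passed = 1 × 1.281 = 1.281 mol.
Cells in series carry the same charge, so the same 1.281 mol of electrons passes through cell 2.
Cr³⁺ + 3 e⁻ → Cr, so n(Cr) = 1.281 / 3 = 0.4271 mol.
m(Cr) = 0.4271 × 52 = 22.2 g.

22.2 g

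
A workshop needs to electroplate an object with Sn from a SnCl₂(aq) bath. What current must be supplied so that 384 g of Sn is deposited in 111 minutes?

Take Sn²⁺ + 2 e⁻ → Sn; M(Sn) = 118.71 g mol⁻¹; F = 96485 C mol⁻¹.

93.7 A

n(Sn) = 384 / 118.71 = 3.235 mol.
n(e⁻) = 2 × 3.235 = 6.470 mol.
Q = n(e⁻)·F = 6.470 × 96485 = 624200 C.
I = Q/t = 624200 / 6660.0 s = 93.7 A.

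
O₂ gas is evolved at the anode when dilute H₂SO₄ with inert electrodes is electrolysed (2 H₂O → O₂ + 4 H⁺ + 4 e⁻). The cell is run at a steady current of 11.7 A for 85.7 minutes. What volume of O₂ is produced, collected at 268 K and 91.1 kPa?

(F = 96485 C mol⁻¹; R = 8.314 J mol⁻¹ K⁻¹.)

Q = I·t = 11.70 A × 5142.0 s = 60160 C.
n(e⁻) = Q/F = 60160 / 96485 = 0.6235 mol.
4 electrons are transferred per O₂ molecule, so n(O₂) = 0.6235 / 4 = 0.1559 mol.
V = nRT/P = (0.1559 × 8.314 × 268) / (91.1 × 10³ Pa) = 0.00381 m³ = 3.81 L.

3.81 L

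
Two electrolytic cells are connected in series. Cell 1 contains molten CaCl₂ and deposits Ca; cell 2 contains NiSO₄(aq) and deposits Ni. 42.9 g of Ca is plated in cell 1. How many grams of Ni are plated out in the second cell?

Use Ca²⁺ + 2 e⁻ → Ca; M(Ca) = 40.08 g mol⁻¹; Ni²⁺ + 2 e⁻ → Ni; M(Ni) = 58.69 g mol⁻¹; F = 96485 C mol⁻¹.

n(Ca) = 42.9 / 40.08 = 1.070 mol.
Since Ca²⁺ + 2 e⁻ → Ca, n(e⁻) passed = 2 × 1.070 = 2.141 mol.
Cells in series carry the same charge, so the same 2.141 mol of electrons passes through cell 2.
Ni²⁺ + 2 e⁻ → Ni, so n(Ni) = 2.141 / 2 = 1.070 mol.
m(Ni) = 1.070 × 58.69 = 62.8 g.

62.8 g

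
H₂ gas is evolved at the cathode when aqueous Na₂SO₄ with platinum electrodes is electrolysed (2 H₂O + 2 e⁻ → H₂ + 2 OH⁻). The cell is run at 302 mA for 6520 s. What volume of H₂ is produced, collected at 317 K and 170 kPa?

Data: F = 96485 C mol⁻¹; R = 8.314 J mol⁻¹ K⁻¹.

0.158 L

Q = I·t = 0.3020 A × 6520.0 s = 1969 C.
n(e⁻) = Q/F = 1969 / 96485 = 0.02041 mol.
2 electrons are transferred per H₂ molecule, so n(H₂) = 0.02041 / 2 = 0.01020 mol.
V = nRT/P = (0.01020 × 8.314 × 317) / (170 × 10³ Pa) = 1.58 × 10⁻⁴ m³ = 0.158 L.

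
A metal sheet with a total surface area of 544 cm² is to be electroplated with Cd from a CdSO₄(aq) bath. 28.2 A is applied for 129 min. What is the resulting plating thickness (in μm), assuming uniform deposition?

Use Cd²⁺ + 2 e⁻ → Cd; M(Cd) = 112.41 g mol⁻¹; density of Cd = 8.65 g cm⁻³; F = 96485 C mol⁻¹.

270 μm

Q = I·t = 28.20 × 7740.0 = 218300 C; n(e⁻) = 2.262 mol.
n(Cd) = n(e⁻)/2 = 1.131 mol, so m = 1.131 × 112.41 = 127.1 g.
Volume = m/ρ = 127.1 / 8.65 = 14.70 cm³.
Thickness = V/A = 14.70 / 544 = 0.0270 cm = 270 μm.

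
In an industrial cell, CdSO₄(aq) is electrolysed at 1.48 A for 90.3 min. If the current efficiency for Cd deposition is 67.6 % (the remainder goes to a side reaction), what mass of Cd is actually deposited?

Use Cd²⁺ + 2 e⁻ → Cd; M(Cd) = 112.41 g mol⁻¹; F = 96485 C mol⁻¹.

3.16 g

Q = I·t = 1.480 × 5418.0 = 8019 C.
n(e⁻) = 8019/96485 = 0.08311 mol; theoretically n(Cd) = 0.08311/2 = 0.04155 mol, m_theo = 4.671 g.
At 67.6 % efficiency, m_actual = 0.676 × 4.671 = 3.16 g.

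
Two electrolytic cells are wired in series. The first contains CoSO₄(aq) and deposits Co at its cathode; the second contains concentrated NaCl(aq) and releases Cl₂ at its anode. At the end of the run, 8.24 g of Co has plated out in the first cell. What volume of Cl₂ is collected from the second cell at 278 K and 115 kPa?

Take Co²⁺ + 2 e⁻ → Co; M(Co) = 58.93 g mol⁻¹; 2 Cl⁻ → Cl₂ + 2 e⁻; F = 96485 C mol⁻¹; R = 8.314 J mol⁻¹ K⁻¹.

2.81 L

n(Co) = 8.24 / 58.93 = 0.1398 mol, so n(e⁻) = 2 × 0.1398 = 0.2797 mol.
The cells are in series, so the same 0.2797 mol of electrons passes through the second cell.
2 Cl⁻ → Cl₂ + 2 e⁻ — 2 mol e⁻ per mol Cl₂, so n(Cl₂) = 0.2797/2 = 0.1398 mol.
V = nRT/P = (0.1398 × 8.314 × 278) / (115 × 10³) = 0.00281 m³ = 2.81 L.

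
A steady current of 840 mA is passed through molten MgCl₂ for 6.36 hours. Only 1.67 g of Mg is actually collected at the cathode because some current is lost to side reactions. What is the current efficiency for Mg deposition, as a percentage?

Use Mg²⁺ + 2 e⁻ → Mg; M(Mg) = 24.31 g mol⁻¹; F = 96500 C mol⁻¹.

Q = I·t = 0.8400 × 22896 = 19230 C; n(e⁻) = 19230/96500 = 0.1993 mol.
Theoretical n(Mg) = n(e⁻)/2 = 0.09965 mol, i.e. m_theo = 0.09965 × 24.31 = 2.423 g.
Efficiency = m_actual / m_theo = 1.67 / 2.423 = 68.9 %.

68.9 %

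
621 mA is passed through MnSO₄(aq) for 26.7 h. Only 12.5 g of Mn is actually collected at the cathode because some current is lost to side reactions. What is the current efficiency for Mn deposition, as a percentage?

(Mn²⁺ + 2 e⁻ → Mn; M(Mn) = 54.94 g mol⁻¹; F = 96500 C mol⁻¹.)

Q = I·t = 0.6210 × 96120 = 59690 C; n(e⁻) = 59690/96500 = 0.6186 mol.
Theoretical n(Mn) = n(e⁻)/2 = 0.3093 mol, i.e. m_theo = 0.3093 × 54.94 = 16.99 g.
Efficiency = m_actual / m_theo = 12.5 / 16.99 = 73.6 %.

73.6 %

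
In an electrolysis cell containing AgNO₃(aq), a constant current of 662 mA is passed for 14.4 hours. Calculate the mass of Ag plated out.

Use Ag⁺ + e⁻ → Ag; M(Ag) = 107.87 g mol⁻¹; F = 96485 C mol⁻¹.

38.4 g

Q = I·t = 0.6620 A × 51840 s = 34320 C.
n(e⁻) = Q/F = 34320 / 96485 = 0.3557 mol.
Ag⁺ + e⁻ → Ag, so n(Ag) = n(e⁻)/1 = 0.3557 mol.
m = n·M = 0.3557 × 107.87 = 38.4 g.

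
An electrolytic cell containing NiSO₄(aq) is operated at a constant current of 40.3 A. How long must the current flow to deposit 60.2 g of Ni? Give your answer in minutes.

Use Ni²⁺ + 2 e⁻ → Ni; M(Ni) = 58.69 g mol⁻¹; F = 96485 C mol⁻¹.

n(Ni) = m/M = 60.2 / 58.69 = 1.026 mol.
Each Ni atom requires 2 electrons, so n(e⁻) = 2 × 1.026 = 2.051 mol.
Q = n(e⁻)·F = 2.051 × 96485 = 197900 C.
t = Q/I = 197900 / 40.30 A = 4912 s = 81.9 min.

81.9 min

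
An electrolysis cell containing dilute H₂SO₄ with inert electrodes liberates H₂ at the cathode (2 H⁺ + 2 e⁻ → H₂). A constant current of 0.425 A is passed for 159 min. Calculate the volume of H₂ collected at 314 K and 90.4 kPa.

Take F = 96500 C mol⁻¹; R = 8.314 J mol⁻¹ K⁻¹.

0.607 L

Q = I·t = 0.4250 A × 9540.0 s = 4054 C.
n(e⁻) = Q/F = 4054 / 96500 = 0.04202 mol.
2 electrons are transferred per H₂ molecule, so n(H₂) = 0.04202 / 2 = 0.02101 mol.
V = nRT/P = (0.02101 × 8.314 × 314) / (90.4 × 10³ Pa) = 6.07 × 10⁻⁴ m³ = 0.607 L.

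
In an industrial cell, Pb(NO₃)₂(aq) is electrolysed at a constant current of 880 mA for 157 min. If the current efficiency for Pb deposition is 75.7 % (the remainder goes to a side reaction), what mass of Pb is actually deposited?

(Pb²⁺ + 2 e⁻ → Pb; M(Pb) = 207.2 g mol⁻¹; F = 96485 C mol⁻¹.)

6.74 g

Q = I·t = 0.8800 × 9420.0 = 8290 C.
n(e⁻) = 8290/96485 = 0.08592 mol; theoretically n(Pb) = 0.08592/2 = 0.04296 mol, m_theo = 8.901 g.
At 75.7 % efficiency, m_actual = 0.757 × 8.901 = 6.74 g.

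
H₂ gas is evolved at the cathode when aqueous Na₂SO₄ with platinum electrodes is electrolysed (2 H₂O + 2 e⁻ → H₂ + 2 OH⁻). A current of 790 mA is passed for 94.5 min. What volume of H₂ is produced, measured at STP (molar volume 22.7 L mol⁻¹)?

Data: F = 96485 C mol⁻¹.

0.527 L

Q = I·t = 0.7900 A × 5670.0 s = 4479 C.
n(e⁻) = Q/F = 4479 / 96485 = 0.04642 mol.
2 electrons are transferred per H₂ molecule, so n(H₂) = 0.04642 / 2 = 0.02321 mol.
V = n × V_m = 0.02321 × 22.7 = 0.527 L.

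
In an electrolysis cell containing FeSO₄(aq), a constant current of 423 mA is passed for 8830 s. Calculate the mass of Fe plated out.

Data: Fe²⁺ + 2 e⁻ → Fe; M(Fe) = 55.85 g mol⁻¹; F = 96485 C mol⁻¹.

Q = I·t = 0.4230 A × 8830.0 s = 3735 C.
n(e⁻) = Q/F = 3735 / 96485 = 0.03871 mol.
Fe²⁺ + 2 e⁻ → Fe, so n(Fe) = n(e⁻)/2 = 0.01936 mol.
m = n·M = 0.01936 × 55.85 = 1.08 g.

1.08 g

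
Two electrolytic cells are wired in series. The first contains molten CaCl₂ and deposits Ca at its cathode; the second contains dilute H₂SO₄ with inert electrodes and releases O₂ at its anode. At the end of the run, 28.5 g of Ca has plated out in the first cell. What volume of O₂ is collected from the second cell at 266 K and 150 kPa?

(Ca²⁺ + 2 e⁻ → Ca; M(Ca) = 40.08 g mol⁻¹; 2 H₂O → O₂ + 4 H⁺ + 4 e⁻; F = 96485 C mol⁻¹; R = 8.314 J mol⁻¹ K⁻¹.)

n(Ca) = 28.5 / 40.08 = 0.7111 mol, so n(e⁻) = 2 × 0.7111 = 1.422 mol.
The cells are in series, so the same 1.422 mol of electrons passes through the second cell.
2 H₂O → O₂ + 4 H⁺ + 4 e⁻ — 4 mol e⁻ per mol O₂, so n(O₂) = 1.422/4 = 0.3555 mol.
V = nRT/P = (0.3555 × 8.314 × 266) / (150 × 10³) = 0.00524 m³ = 5.24 L.

5.24 L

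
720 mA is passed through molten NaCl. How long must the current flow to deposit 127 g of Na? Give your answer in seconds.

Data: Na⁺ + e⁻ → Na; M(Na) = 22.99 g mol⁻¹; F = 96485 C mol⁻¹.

7.40 × 10⁵ s

n(Na) = m/M = 127 / 22.99 = 5.524 mol.
Each Na atom requires 1 electron, so n(e⁻) = 1 × 5.524 = 5.524 mol.
Q = n(e⁻)·F = 5.524 × 96485 = 533000 C.
t = Q/I = 533000 / 0.7200 A = 740300 s.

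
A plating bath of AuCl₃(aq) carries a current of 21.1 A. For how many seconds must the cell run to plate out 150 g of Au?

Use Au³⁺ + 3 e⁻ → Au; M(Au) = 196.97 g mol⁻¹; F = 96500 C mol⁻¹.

n(Au) = m/M = 150 / 196.97 = 0.7615 mol.
Each Au atom requires 3 electrons, so n(e⁻) = 3 × 0.7615 = 2.285 mol.
Q = n(e⁻)·F = 2.285 × 96500 = 220500 C.
t = Q/I = 220500 / 21.10 A = 10450 s.

10400 s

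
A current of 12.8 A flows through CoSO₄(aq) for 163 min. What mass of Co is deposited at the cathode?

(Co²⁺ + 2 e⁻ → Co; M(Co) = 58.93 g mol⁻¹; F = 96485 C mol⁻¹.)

38.2 g

Q = I·t = 12.80 A × 9780.0 s = 125200 C.
n(e⁻) = Q/F = 125200 / 96485 = 1.297 mol.
Co²⁺ + 2 e⁻ → Co, so n(Co) = n(e⁻)/2 = 0.6487 mol.
m = n·M = 0.6487 × 58.93 = 38.2 g.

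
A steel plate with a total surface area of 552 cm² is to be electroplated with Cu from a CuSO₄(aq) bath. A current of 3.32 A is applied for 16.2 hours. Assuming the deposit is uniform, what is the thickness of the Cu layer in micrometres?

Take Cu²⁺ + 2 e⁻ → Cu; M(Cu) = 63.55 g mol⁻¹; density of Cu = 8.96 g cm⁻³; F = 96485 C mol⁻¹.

Q = I·t = 3.320 × 58320 = 193600 C; n(e⁻) = 2.007 mol.
n(Cu) = n(e⁻)/2 = 1.003 mol, so m = 1.003 × 63.55 = 63.76 g.
Volume = m/ρ = 63.76 / 8.96 = 7.117 cm³.
Thickness = V/A = 7.117 / 552 = 0.0129 cm = 129 μm.

129 μm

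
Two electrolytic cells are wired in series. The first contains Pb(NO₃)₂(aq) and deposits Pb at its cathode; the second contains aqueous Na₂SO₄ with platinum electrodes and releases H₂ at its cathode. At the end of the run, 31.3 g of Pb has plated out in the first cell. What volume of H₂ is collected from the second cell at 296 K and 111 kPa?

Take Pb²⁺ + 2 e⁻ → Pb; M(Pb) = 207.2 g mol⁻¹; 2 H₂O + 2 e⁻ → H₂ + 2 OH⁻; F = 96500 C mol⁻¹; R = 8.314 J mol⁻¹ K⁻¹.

n(Pb) = 31.3 / 207.2 = 0.1511 mol, so n(e⁻) = 2 × 0.1511 = 0.3021 mol.
The cells are in series, so the same 0.3021 mol of electrons passes through the second cell.
2 H₂O + 2 e⁻ → H₂ + 2 OH⁻ — 2 mol e⁻ per mol H₂, so n(H₂) = 0.3021/2 = 0.1511 mol.
V = nRT/P = (0.1511 × 8.314 × 296) / (111 × 10³) = 0.00335 m³ = 3.35 L.

3.35 L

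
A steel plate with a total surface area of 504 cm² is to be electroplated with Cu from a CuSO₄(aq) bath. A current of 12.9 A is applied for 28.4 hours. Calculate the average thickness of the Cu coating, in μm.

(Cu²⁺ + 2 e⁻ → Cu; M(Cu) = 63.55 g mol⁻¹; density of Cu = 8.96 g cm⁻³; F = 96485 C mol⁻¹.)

962 μm

Q = I·t = 12.90 × 102240 = 1319000 C; n(e⁻) = 13.67 mol.
n(Cu) = n(e⁻)/2 = 6.835 mol, so m = 6.835 × 63.55 = 434.3 g.
Volume = m/ρ = 434.3 / 8.96 = 48.48 cm³.
Thickness = V/A = 48.48 / 504 = 0.0962 cm = 962 μm.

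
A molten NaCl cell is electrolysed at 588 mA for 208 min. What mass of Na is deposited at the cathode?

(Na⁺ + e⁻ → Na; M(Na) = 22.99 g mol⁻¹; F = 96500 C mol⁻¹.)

Q = I·t = 0.5880 A × 12480 s = 7338 C.
n(e⁻) = Q/F = 7338 / 96500 = 0.07604 mol.
Na⁺ + e⁻ → Na, so n(Na) = n(e⁻)/1 = 0.07604 mol.
m = n·M = 0.07604 × 22.99 = 1.75 g.

1.75 g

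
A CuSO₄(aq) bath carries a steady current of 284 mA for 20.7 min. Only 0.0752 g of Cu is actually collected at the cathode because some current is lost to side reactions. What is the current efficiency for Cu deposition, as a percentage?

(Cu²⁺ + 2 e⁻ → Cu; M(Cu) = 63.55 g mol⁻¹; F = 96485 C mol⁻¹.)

64.7 %

Q = I·t = 0.2840 × 1242.0 = 352.7 C; n(e⁻) = 352.7/96485 = 0.003656 mol.
Theoretical n(Cu) = n(e⁻)/2 = 0.001828 mol, i.e. m_theo = 0.001828 × 63.55 = 0.1162 g.
Efficiency = m_actual / m_theo = 0.0752 / 0.1162 = 64.7 %.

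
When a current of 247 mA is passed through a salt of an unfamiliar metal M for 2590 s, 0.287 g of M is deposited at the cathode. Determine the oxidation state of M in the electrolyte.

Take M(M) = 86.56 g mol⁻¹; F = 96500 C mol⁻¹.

+2

Q = I·t = 0.2470 A × 2590.0 s = 639.7 C, so n(e⁻) = 639.7/96500 = 0.006629 mol.
n(M) deposited = 0.287 / 86.56 = 0.003316 mol.
Electrons per atom = n(e⁻)/n(M) = 0.006629 / 0.003316 = 2.00 ≈ 2, so the ion is M²⁺.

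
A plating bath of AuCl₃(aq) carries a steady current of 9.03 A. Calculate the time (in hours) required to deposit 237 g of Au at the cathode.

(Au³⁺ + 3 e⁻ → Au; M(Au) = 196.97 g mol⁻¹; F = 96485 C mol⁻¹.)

n(Au) = m/M = 237 / 196.97 = 1.203 mol.
Each Au atom requires 3 electrons, so n(e⁻) = 3 × 1.203 = 3.610 mol.
Q = n(e⁻)·F = 3.610 × 96485 = 348300 C.
t = Q/I = 348300 / 9.030 A = 38570 s = 10.7 h.

10.7 h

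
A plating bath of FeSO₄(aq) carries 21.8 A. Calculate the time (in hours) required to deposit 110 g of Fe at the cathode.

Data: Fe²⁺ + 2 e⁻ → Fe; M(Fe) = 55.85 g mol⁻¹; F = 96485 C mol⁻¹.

n(Fe) = m/M = 110 / 55.85 = 1.970 mol.
Each Fe atom requires 2 electrons, so n(e⁻) = 2 × 1.970 = 3.939 mol.
Q = n(e⁻)·F = 3.939 × 96485 = 380100 C.
t = Q/I = 380100 / 21.80 A = 17430 s = 4.84 h.

4.84 h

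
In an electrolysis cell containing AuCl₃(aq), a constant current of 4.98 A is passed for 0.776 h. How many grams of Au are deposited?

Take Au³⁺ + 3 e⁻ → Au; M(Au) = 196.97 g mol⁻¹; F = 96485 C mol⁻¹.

9.47 g

Q = I·t = 4.980 A × 2793.6 s = 13910 C.
n(e⁻) = Q/F = 13910 / 96485 = 0.1442 mol.
Au³⁺ + 3 e⁻ → Au, so n(Au) = n(e⁻)/3 = 0.04806 mol.
m = n·M = 0.04806 × 196.97 = 9.47 g.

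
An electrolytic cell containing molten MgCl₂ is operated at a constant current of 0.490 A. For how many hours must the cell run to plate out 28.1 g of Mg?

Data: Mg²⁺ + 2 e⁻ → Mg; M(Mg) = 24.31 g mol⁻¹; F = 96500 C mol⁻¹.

n(Mg) = m/M = 28.1 / 24.31 = 1.156 mol.
Each Mg atom requires 2 electrons, so n(e⁻) = 2 × 1.156 = 2.312 mol.
Q = n(e⁻)·F = 2.312 × 96500 = 223100 C.
t = Q/I = 223100 / 0.4900 A = 455300 s = 126 h.

126 h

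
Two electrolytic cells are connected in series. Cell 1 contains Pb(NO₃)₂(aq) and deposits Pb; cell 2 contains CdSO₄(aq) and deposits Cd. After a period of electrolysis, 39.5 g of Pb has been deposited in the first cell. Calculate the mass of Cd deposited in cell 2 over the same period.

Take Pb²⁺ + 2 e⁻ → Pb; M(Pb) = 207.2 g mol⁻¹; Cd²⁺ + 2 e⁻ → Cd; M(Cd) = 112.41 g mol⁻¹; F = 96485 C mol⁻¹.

n(Pb) = 39.5 / 207.2 = 0.1906 mol.
Since Pb²⁺ + 2 e⁻ → Pb, n(e⁻) passed = 2 × 0.1906 = 0.3813 mol.
Cells in series carry the same charge, so the same 0.3813 mol of electrons passes through cell 2.
Cd²⁺ + 2 e⁻ → Cd, so n(Cd) = 0.3813 / 2 = 0.1906 mol.
m(Cd) = 0.1906 × 112.41 = 21.4 g.

21.4 g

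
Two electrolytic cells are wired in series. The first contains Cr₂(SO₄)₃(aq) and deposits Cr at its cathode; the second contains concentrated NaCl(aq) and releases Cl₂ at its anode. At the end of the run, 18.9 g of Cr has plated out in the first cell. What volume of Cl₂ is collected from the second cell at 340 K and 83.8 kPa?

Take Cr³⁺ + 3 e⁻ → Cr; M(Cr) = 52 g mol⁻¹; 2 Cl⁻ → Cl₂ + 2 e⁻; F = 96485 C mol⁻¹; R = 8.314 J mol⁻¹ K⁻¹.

n(Cr) = 18.9 / 52 = 0.3635 mol, so n(e⁻) = 3 × 0.3635 = 1.090 mol.
The cells are in series, so the same 1.090 mol of electrons passes through the second cell.
2 Cl⁻ → Cl₂ + 2 e⁻ — 2 mol e⁻ per mol Cl₂, so n(Cl₂) = 1.090/2 = 0.5452 mol.
V = nRT/P = (0.5452 × 8.314 × 340) / (83.8 × 10³) = 0.0184 m³ = 18.4 L.

18.4 L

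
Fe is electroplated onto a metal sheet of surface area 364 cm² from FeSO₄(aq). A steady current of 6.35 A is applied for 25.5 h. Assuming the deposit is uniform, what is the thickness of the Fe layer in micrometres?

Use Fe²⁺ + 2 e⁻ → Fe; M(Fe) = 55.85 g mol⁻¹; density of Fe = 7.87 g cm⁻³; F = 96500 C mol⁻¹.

589 μm

Q = I·t = 6.350 × 91800 = 582900 C; n(e⁻) = 6.041 mol.
n(Fe) = n(e⁻)/2 = 3.020 mol, so m = 3.020 × 55.85 = 168.7 g.
Volume = m/ρ = 168.7 / 7.87 = 21.43 cm³.
Thickness = V/A = 21.43 / 364 = 0.0589 cm = 589 μm.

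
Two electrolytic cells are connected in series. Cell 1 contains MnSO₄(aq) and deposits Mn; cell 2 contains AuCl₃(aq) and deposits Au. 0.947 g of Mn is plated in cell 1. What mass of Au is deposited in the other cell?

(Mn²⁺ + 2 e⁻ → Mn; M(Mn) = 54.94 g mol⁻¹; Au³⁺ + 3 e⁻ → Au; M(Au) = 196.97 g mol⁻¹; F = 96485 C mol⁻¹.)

2.26 g

n(Mn) = 0.947 / 54.94 = 0.01724 mol.
Since Mn²⁺ + 2 e⁻ → Mn, n(e⁻) passed = 2 × 0.01724 = 0.03447 mol.
Cells in series carry the same charge, so the same 0.03447 mol of electrons passes through cell 2.
Au³⁺ + 3 e⁻ → Au, so n(Au) = 0.03447 / 3 = 0.01149 mol.
m(Au) = 0.01149 × 196.97 = 2.26 g.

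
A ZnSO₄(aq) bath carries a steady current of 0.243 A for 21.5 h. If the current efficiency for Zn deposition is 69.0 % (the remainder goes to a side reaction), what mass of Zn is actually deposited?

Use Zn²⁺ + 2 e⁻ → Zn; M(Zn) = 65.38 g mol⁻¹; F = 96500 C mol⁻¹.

Q = I·t = 0.2430 × 77400 = 18810 C.
n(e⁻) = 18810/96500 = 0.1949 mol; theoretically n(Zn) = 0.1949/2 = 0.09745 mol, m_theo = 6.371 g.
At 69.0 % efficiency, m_actual = 0.690 × 6.371 = 4.40 g.

4.40 g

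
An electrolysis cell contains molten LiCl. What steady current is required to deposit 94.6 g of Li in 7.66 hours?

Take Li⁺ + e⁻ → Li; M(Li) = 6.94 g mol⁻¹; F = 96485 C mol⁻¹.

47.7 A

n(Li) = 94.6 / 6.94 = 13.63 mol.
n(e⁻) = 1 × 13.63 = 13.63 mol.
Q = n(e⁻)·F = 13.63 × 96485 = 1315000 C.
I = Q/t = 1315000 / 27576 s = 47.7 A.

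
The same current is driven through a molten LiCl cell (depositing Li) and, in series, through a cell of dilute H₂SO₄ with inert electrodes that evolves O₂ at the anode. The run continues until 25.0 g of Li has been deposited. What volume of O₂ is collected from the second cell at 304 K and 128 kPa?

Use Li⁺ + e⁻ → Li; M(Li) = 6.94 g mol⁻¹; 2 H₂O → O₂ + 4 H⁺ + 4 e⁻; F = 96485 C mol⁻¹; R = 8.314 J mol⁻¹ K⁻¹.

n(Li) = 25.0 / 6.94 = 3.602 mol, so n(e⁻) = 1 × 3.602 = 3.602 mol.
The cells are in series, so the same 3.602 mol of electrons passes through the second cell.
2 H₂O → O₂ + 4 H⁺ + 4 e⁻ — 4 mol e⁻ per mol O₂, so n(O₂) = 3.602/4 = 0.9006 mol.
V = nRT/P = (0.9006 × 8.314 × 304) / (128 × 10³) = 0.0178 m³ = 17.8 L.

17.8 L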